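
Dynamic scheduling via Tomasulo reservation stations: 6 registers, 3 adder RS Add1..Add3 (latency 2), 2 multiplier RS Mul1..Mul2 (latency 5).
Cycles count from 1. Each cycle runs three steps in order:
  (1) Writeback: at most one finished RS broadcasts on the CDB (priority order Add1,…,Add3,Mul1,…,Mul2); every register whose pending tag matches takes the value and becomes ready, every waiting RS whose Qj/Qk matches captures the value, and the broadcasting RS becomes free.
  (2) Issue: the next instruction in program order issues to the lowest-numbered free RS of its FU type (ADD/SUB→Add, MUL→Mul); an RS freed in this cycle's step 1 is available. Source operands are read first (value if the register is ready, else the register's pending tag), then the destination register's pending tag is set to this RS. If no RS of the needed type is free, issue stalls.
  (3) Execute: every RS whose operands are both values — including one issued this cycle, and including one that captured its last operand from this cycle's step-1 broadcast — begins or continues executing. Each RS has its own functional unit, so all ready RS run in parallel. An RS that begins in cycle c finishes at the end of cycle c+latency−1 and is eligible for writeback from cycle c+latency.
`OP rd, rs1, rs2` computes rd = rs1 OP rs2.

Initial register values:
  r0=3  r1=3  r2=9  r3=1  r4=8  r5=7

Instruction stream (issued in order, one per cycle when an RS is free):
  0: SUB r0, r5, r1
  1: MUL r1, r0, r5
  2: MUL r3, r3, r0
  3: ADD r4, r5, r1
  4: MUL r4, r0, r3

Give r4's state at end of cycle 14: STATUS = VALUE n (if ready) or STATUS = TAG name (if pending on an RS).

STATUS = VALUE 16

cycle 1: issue SUB r0<-Add1 // r0:Add1,r1:3,r2:9,r3:1,r4:8,r5:7
cycle 2: issue MUL r1<-Mul1 // r0:Add1,r1:Mul1,r2:9,r3:1,r4:8,r5:7
cycle 3: CDB Add1=4; issue MUL r3<-Mul2 // r0:4,r1:Mul1,r2:9,r3:Mul2,r4:8,r5:7
cycle 4: issue ADD r4<-Add1 // r0:4,r1:Mul1,r2:9,r3:Mul2,r4:Add1,r5:7
cycle 5: stall // r0:4,r1:Mul1,r2:9,r3:Mul2,r4:Add1,r5:7
cycle 6: stall // r0:4,r1:Mul1,r2:9,r3:Mul2,r4:Add1,r5:7
cycle 7: stall // r0:4,r1:Mul1,r2:9,r3:Mul2,r4:Add1,r5:7
cycle 8: CDB Mul1=28; issue MUL r4<-Mul1 // r0:4,r1:28,r2:9,r3:Mul2,r4:Mul1,r5:7
cycle 9: CDB Mul2=4 // r0:4,r1:28,r2:9,r3:4,r4:Mul1,r5:7
cycle 10: CDB Add1=35 // r0:4,r1:28,r2:9,r3:4,r4:Mul1,r5:7
cycle 11: - // r0:4,r1:28,r2:9,r3:4,r4:Mul1,r5:7
cycle 12: - // r0:4,r1:28,r2:9,r3:4,r4:Mul1,r5:7
cycle 13: - // r0:4,r1:28,r2:9,r3:4,r4:Mul1,r5:7
cycle 14: CDB Mul1=16 // r0:4,r1:28,r2:9,r3:4,r4:16,r5:7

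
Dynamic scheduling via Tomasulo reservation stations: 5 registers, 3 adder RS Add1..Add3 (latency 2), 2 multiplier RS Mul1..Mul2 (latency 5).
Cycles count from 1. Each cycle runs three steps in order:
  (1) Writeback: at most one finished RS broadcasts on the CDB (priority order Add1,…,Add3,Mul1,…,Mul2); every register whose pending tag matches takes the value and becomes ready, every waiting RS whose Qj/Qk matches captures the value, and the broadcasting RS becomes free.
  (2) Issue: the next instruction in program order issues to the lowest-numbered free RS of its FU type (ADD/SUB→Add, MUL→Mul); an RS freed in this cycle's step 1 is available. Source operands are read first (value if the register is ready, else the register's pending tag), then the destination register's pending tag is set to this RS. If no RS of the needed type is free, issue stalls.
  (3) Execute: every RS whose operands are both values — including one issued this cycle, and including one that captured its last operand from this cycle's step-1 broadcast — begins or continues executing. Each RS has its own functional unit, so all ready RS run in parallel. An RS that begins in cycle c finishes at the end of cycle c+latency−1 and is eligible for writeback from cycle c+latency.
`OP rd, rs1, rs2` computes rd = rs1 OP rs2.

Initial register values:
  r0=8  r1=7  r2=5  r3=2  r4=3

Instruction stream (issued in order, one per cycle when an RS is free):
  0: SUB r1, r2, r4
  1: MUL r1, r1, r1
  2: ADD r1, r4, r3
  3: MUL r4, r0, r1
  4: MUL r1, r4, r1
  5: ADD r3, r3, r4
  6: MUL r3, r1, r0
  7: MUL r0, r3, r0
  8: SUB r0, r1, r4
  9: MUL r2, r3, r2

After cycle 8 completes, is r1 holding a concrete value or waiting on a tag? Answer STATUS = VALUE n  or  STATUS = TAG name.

c1: issue SUB r1<-Add1 | r0:8,r1:Add1,r2:5,r3:2,r4:3
c2: issue MUL r1<-Mul1 | r0:8,r1:Mul1,r2:5,r3:2,r4:3
c3: CDB Add1=2; issue ADD r1<-Add1 | r0:8,r1:Add1,r2:5,r3:2,r4:3
c4: issue MUL r4<-Mul2 | r0:8,r1:Add1,r2:5,r3:2,r4:Mul2
c5: CDB Add1=5; stall | r0:8,r1:5,r2:5,r3:2,r4:Mul2
c6: stall | r0:8,r1:5,r2:5,r3:2,r4:Mul2
c7: stall | r0:8,r1:5,r2:5,r3:2,r4:Mul2
c8: CDB Mul1=4; issue MUL r1<-Mul1 | r0:8,r1:Mul1,r2:5,r3:2,r4:Mul2

STATUS = TAG Mul1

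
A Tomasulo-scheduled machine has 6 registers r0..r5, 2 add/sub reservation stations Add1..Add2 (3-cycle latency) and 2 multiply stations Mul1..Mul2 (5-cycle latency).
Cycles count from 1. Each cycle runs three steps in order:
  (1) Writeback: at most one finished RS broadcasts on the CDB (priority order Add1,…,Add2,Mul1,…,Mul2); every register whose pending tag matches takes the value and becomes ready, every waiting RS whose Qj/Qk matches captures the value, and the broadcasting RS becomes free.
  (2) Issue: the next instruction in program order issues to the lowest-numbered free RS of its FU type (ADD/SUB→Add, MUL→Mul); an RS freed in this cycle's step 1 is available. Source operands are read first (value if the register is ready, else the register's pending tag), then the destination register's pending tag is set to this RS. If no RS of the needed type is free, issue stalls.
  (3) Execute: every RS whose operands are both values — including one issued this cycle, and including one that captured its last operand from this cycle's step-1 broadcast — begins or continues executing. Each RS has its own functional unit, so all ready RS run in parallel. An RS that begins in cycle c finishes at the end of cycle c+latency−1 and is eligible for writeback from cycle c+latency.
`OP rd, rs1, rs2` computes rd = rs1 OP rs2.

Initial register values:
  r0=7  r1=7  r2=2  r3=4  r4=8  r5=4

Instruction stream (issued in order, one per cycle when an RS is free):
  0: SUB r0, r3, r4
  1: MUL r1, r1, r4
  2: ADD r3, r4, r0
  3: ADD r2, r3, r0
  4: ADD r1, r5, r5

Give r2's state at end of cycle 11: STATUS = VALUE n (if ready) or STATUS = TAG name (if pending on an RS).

  c1: issue SUB r0<-Add1  regs: r0:Add1,r1:7,r2:2,r3:4,r4:8,r5:4
  c2: issue MUL r1<-Mul1  regs: r0:Add1,r1:Mul1,r2:2,r3:4,r4:8,r5:4
  c3: issue ADD r3<-Add2  regs: r0:Add1,r1:Mul1,r2:2,r3:Add2,r4:8,r5:4
  c4: CDB Add1=-4; issue ADD r2<-Add1  regs: r0:-4,r1:Mul1,r2:Add1,r3:Add2,r4:8,r5:4
  c5: stall  regs: r0:-4,r1:Mul1,r2:Add1,r3:Add2,r4:8,r5:4
  c6: stall  regs: r0:-4,r1:Mul1,r2:Add1,r3:Add2,r4:8,r5:4
  c7: CDB Add2=4; issue ADD r1<-Add2  regs: r0:-4,r1:Add2,r2:Add1,r3:4,r4:8,r5:4
  c8: CDB Mul1=56  regs: r0:-4,r1:Add2,r2:Add1,r3:4,r4:8,r5:4
  c9: -  regs: r0:-4,r1:Add2,r2:Add1,r3:4,r4:8,r5:4
  c10: CDB Add1=0  regs: r0:-4,r1:Add2,r2:0,r3:4,r4:8,r5:4
  c11: CDB Add2=8  regs: r0:-4,r1:8,r2:0,r3:4,r4:8,r5:4

STATUS = VALUE 0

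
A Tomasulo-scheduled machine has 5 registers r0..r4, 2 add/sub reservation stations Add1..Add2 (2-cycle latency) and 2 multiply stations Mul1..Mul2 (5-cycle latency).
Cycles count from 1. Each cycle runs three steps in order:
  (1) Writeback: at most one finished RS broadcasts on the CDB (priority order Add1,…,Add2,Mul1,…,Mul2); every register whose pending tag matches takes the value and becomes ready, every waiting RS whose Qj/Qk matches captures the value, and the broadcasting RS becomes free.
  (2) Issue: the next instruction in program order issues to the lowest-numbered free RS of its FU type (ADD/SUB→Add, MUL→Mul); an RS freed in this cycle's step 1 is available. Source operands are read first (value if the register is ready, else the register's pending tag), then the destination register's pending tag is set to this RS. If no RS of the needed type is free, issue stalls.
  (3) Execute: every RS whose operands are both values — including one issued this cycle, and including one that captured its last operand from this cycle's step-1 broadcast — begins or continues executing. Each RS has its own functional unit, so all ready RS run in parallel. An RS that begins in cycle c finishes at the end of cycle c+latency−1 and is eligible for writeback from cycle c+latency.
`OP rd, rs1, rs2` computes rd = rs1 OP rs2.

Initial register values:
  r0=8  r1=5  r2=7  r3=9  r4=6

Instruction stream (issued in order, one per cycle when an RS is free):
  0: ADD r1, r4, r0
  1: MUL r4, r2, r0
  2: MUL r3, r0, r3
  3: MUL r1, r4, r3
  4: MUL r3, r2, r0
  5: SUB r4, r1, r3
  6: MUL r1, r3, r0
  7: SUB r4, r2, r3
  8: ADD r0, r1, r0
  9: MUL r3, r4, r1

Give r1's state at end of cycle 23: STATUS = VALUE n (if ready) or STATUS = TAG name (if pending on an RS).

  c1: issue ADD r1<-Add1  regs: r0:8,r1:Add1,r2:7,r3:9,r4:6
  c2: issue MUL r4<-Mul1  regs: r0:8,r1:Add1,r2:7,r3:9,r4:Mul1
  c3: CDB Add1=14; issue MUL r3<-Mul2  regs: r0:8,r1:14,r2:7,r3:Mul2,r4:Mul1
  c4: stall  regs: r0:8,r1:14,r2:7,r3:Mul2,r4:Mul1
  c5: stall  regs: r0:8,r1:14,r2:7,r3:Mul2,r4:Mul1
  c6: stall  regs: r0:8,r1:14,r2:7,r3:Mul2,r4:Mul1
  c7: CDB Mul1=56; issue MUL r1<-Mul1  regs: r0:8,r1:Mul1,r2:7,r3:Mul2,r4:56
  c8: CDB Mul2=72; issue MUL r3<-Mul2  regs: r0:8,r1:Mul1,r2:7,r3:Mul2,r4:56
  c9: issue SUB r4<-Add1  regs: r0:8,r1:Mul1,r2:7,r3:Mul2,r4:Add1
  c10: stall  regs: r0:8,r1:Mul1,r2:7,r3:Mul2,r4:Add1
  c11: stall  regs: r0:8,r1:Mul1,r2:7,r3:Mul2,r4:Add1
  c12: stall  regs: r0:8,r1:Mul1,r2:7,r3:Mul2,r4:Add1
  c13: CDB Mul1=4032; issue MUL r1<-Mul1  regs: r0:8,r1:Mul1,r2:7,r3:Mul2,r4:Add1
  c14: CDB Mul2=56; issue SUB r4<-Add2  regs: r0:8,r1:Mul1,r2:7,r3:56,r4:Add2
  c15: stall  regs: r0:8,r1:Mul1,r2:7,r3:56,r4:Add2
  c16: CDB Add1=3976; issue ADD r0<-Add1  regs: r0:Add1,r1:Mul1,r2:7,r3:56,r4:Add2
  c17: CDB Add2=-49; issue MUL r3<-Mul2  regs: r0:Add1,r1:Mul1,r2:7,r3:Mul2,r4:-49
  c18: -  regs: r0:Add1,r1:Mul1,r2:7,r3:Mul2,r4:-49
  c19: CDB Mul1=448  regs: r0:Add1,r1:448,r2:7,r3:Mul2,r4:-49
  c20: -  regs: r0:Add1,r1:448,r2:7,r3:Mul2,r4:-49
  c21: CDB Add1=456  regs: r0:456,r1:448,r2:7,r3:Mul2,r4:-49
  c22: -  regs: r0:456,r1:448,r2:7,r3:Mul2,r4:-49
  c23: -  regs: r0:456,r1:448,r2:7,r3:Mul2,r4:-49

STATUS = VALUE 448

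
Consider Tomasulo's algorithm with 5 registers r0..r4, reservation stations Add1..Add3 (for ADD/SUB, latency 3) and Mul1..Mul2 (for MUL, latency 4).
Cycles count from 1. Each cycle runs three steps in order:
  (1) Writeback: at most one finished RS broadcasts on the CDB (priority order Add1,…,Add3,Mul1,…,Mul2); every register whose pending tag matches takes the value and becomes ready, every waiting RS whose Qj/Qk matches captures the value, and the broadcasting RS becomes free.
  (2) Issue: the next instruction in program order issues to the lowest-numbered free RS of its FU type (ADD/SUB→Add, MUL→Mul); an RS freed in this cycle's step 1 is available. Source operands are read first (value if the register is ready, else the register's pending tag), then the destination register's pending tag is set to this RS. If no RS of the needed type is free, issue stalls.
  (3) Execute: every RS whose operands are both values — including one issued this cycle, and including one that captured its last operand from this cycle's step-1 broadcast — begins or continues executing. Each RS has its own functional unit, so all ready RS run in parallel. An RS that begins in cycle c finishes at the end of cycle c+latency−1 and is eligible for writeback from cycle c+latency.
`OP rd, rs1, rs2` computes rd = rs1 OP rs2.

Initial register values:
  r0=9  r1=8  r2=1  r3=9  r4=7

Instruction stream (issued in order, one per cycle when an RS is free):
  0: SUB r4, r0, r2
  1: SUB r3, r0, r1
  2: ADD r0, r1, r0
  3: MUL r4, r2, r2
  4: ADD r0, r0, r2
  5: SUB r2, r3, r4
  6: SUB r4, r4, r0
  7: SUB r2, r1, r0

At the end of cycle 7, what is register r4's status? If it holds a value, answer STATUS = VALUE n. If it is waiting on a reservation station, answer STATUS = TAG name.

c1: issue SUB r4<-Add1 | r0:9,r1:8,r2:1,r3:9,r4:Add1
c2: issue SUB r3<-Add2 | r0:9,r1:8,r2:1,r3:Add2,r4:Add1
c3: issue ADD r0<-Add3 | r0:Add3,r1:8,r2:1,r3:Add2,r4:Add1
c4: CDB Add1=8; issue MUL r4<-Mul1 | r0:Add3,r1:8,r2:1,r3:Add2,r4:Mul1
c5: CDB Add2=1; issue ADD r0<-Add1 | r0:Add1,r1:8,r2:1,r3:1,r4:Mul1
c6: CDB Add3=17; issue SUB r2<-Add2 | r0:Add1,r1:8,r2:Add2,r3:1,r4:Mul1
c7: issue SUB r4<-Add3 | r0:Add1,r1:8,r2:Add2,r3:1,r4:Add3

STATUS = TAG Add3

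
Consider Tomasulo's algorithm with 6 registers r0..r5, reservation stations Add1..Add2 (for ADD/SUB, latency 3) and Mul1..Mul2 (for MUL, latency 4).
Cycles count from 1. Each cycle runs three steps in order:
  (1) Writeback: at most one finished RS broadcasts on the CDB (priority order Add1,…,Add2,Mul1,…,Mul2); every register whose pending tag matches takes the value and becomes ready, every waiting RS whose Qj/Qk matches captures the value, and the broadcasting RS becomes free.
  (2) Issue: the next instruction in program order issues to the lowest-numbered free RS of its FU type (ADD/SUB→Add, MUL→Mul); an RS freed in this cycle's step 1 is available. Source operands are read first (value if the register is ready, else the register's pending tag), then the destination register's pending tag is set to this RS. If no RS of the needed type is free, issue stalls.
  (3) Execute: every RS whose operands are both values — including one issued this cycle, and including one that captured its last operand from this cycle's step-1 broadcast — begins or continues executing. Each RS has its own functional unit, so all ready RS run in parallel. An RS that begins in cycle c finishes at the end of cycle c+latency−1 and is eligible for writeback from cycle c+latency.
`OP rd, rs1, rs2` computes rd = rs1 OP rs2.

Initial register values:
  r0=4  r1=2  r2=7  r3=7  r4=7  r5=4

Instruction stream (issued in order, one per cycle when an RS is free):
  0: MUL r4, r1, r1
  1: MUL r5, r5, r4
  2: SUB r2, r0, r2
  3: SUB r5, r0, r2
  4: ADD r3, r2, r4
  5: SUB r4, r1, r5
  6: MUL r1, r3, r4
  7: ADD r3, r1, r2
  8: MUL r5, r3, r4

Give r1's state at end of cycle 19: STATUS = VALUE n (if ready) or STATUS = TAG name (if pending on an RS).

STATUS = VALUE -5

c1: issue MUL r4<-Mul1 | r0:4,r1:2,r2:7,r3:7,r4:Mul1,r5:4
c2: issue MUL r5<-Mul2 | r0:4,r1:2,r2:7,r3:7,r4:Mul1,r5:Mul2
c3: issue SUB r2<-Add1 | r0:4,r1:2,r2:Add1,r3:7,r4:Mul1,r5:Mul2
c4: issue SUB r5<-Add2 | r0:4,r1:2,r2:Add1,r3:7,r4:Mul1,r5:Add2
c5: CDB Mul1=4; stall | r0:4,r1:2,r2:Add1,r3:7,r4:4,r5:Add2
c6: CDB Add1=-3; issue ADD r3<-Add1 | r0:4,r1:2,r2:-3,r3:Add1,r4:4,r5:Add2
c7: stall | r0:4,r1:2,r2:-3,r3:Add1,r4:4,r5:Add2
c8: stall | r0:4,r1:2,r2:-3,r3:Add1,r4:4,r5:Add2
c9: CDB Add1=1; issue SUB r4<-Add1 | r0:4,r1:2,r2:-3,r3:1,r4:Add1,r5:Add2
c10: CDB Add2=7; issue MUL r1<-Mul1 | r0:4,r1:Mul1,r2:-3,r3:1,r4:Add1,r5:7
c11: CDB Mul2=16; issue ADD r3<-Add2 | r0:4,r1:Mul1,r2:-3,r3:Add2,r4:Add1,r5:7
c12: issue MUL r5<-Mul2 | r0:4,r1:Mul1,r2:-3,r3:Add2,r4:Add1,r5:Mul2
c13: CDB Add1=-5 | r0:4,r1:Mul1,r2:-3,r3:Add2,r4:-5,r5:Mul2
c14: - | r0:4,r1:Mul1,r2:-3,r3:Add2,r4:-5,r5:Mul2
c15: - | r0:4,r1:Mul1,r2:-3,r3:Add2,r4:-5,r5:Mul2
c16: - | r0:4,r1:Mul1,r2:-3,r3:Add2,r4:-5,r5:Mul2
c17: CDB Mul1=-5 | r0:4,r1:-5,r2:-3,r3:Add2,r4:-5,r5:Mul2
c18: - | r0:4,r1:-5,r2:-3,r3:Add2,r4:-5,r5:Mul2
c19: - | r0:4,r1:-5,r2:-3,r3:Add2,r4:-5,r5:Mul2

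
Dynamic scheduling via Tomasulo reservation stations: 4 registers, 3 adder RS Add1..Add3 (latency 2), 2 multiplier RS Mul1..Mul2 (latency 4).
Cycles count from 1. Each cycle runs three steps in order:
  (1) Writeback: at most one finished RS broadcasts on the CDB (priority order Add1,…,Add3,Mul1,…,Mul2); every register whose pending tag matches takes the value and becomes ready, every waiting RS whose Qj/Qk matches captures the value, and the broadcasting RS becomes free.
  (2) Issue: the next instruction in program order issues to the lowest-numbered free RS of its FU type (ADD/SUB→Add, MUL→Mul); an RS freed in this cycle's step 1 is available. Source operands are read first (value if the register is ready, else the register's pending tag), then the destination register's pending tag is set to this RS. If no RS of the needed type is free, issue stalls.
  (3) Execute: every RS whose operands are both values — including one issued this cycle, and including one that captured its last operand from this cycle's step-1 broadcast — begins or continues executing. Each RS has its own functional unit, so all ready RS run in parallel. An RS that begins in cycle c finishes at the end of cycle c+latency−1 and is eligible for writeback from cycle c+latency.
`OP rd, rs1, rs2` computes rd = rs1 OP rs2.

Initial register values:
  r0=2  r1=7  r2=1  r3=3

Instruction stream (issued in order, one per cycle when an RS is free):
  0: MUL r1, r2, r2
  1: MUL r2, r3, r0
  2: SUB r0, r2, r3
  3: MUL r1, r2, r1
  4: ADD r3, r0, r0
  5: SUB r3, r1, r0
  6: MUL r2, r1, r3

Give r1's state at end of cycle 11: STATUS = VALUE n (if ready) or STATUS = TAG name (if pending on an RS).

STATUS = VALUE 6

c1: issue MUL r1<-Mul1 | r0:2,r1:Mul1,r2:1,r3:3
c2: issue MUL r2<-Mul2 | r0:2,r1:Mul1,r2:Mul2,r3:3
c3: issue SUB r0<-Add1 | r0:Add1,r1:Mul1,r2:Mul2,r3:3
c4: stall | r0:Add1,r1:Mul1,r2:Mul2,r3:3
c5: CDB Mul1=1; issue MUL r1<-Mul1 | r0:Add1,r1:Mul1,r2:Mul2,r3:3
c6: CDB Mul2=6; issue ADD r3<-Add2 | r0:Add1,r1:Mul1,r2:6,r3:Add2
c7: issue SUB r3<-Add3 | r0:Add1,r1:Mul1,r2:6,r3:Add3
c8: CDB Add1=3; issue MUL r2<-Mul2 | r0:3,r1:Mul1,r2:Mul2,r3:Add3
c9: - | r0:3,r1:Mul1,r2:Mul2,r3:Add3
c10: CDB Add2=6 | r0:3,r1:Mul1,r2:Mul2,r3:Add3
c11: CDB Mul1=6 | r0:3,r1:6,r2:Mul2,r3:Add3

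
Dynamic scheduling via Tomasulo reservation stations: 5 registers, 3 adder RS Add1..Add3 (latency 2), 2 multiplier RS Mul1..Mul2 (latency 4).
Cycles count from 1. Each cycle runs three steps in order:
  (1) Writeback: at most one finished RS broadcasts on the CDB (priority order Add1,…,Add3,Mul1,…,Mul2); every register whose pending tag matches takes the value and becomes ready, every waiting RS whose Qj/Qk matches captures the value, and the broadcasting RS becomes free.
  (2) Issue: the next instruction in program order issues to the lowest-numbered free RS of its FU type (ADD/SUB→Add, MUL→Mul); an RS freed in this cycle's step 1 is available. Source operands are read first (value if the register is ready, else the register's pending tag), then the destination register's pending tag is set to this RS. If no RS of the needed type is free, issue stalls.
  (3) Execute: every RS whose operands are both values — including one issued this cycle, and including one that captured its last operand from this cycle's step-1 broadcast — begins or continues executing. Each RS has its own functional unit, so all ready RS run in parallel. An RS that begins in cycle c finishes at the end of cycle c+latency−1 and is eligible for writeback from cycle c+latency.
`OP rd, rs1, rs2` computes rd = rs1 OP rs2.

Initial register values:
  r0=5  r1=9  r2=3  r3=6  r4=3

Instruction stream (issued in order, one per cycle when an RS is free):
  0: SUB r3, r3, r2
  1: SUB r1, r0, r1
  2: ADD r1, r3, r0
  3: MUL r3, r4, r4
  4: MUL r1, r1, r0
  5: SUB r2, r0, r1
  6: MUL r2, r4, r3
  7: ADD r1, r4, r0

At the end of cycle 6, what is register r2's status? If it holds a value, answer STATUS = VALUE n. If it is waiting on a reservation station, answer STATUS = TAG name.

STATUS = TAG Add1

cycle 1: issue SUB r3<-Add1 // r0:5,r1:9,r2:3,r3:Add1,r4:3
cycle 2: issue SUB r1<-Add2 // r0:5,r1:Add2,r2:3,r3:Add1,r4:3
cycle 3: CDB Add1=3; issue ADD r1<-Add1 // r0:5,r1:Add1,r2:3,r3:3,r4:3
cycle 4: CDB Add2=-4; issue MUL r3<-Mul1 // r0:5,r1:Add1,r2:3,r3:Mul1,r4:3
cycle 5: CDB Add1=8; issue MUL r1<-Mul2 // r0:5,r1:Mul2,r2:3,r3:Mul1,r4:3
cycle 6: issue SUB r2<-Add1 // r0:5,r1:Mul2,r2:Add1,r3:Mul1,r4:3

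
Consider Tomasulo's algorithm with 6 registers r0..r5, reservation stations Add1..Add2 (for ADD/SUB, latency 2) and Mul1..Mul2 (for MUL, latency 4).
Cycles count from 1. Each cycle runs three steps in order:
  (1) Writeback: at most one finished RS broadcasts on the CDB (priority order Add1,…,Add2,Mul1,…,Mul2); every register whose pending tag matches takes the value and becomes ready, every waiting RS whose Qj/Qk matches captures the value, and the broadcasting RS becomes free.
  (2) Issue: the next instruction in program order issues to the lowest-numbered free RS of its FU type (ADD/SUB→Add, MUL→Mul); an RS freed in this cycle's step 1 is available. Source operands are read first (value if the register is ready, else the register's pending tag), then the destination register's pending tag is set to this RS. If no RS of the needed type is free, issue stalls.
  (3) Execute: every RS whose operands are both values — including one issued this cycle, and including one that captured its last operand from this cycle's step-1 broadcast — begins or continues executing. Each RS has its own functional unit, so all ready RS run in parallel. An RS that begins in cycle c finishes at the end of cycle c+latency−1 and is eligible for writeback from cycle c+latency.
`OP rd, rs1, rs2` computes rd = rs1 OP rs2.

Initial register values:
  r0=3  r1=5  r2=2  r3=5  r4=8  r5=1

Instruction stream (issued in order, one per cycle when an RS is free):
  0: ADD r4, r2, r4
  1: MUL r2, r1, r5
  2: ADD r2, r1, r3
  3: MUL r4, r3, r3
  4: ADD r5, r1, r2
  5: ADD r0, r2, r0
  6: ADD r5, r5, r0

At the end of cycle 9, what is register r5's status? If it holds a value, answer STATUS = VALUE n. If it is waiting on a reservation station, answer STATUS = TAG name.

STATUS = TAG Add1

c1: issue ADD r4<-Add1 | r0:3,r1:5,r2:2,r3:5,r4:Add1,r5:1
c2: issue MUL r2<-Mul1 | r0:3,r1:5,r2:Mul1,r3:5,r4:Add1,r5:1
c3: CDB Add1=10; issue ADD r2<-Add1 | r0:3,r1:5,r2:Add1,r3:5,r4:10,r5:1
c4: issue MUL r4<-Mul2 | r0:3,r1:5,r2:Add1,r3:5,r4:Mul2,r5:1
c5: CDB Add1=10; issue ADD r5<-Add1 | r0:3,r1:5,r2:10,r3:5,r4:Mul2,r5:Add1
c6: CDB Mul1=5; issue ADD r0<-Add2 | r0:Add2,r1:5,r2:10,r3:5,r4:Mul2,r5:Add1
c7: CDB Add1=15; issue ADD r5<-Add1 | r0:Add2,r1:5,r2:10,r3:5,r4:Mul2,r5:Add1
c8: CDB Add2=13 | r0:13,r1:5,r2:10,r3:5,r4:Mul2,r5:Add1
c9: CDB Mul2=25 | r0:13,r1:5,r2:10,r3:5,r4:25,r5:Add1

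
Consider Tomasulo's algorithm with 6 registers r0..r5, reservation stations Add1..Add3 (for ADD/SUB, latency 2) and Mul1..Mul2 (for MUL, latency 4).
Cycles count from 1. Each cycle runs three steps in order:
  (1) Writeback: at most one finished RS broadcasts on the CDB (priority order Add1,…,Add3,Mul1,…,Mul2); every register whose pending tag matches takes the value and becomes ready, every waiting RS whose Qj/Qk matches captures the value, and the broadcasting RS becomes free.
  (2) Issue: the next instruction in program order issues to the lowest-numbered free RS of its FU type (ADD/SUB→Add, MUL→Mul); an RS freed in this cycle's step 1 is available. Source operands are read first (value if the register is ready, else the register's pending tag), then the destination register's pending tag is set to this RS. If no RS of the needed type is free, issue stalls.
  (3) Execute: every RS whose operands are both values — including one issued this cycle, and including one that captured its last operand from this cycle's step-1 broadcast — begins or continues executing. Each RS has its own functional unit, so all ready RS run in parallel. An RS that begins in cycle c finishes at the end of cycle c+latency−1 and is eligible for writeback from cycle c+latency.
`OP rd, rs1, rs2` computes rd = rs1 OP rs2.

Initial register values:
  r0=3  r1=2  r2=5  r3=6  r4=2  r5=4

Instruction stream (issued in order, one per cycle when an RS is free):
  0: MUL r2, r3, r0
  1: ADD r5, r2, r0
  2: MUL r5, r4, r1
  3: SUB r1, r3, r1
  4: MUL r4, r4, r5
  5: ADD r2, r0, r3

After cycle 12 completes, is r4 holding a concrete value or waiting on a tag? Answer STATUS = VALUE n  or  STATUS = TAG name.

STATUS = TAG Mul1

c1: issue MUL r2<-Mul1 | r0:3,r1:2,r2:Mul1,r3:6,r4:2,r5:4
c2: issue ADD r5<-Add1 | r0:3,r1:2,r2:Mul1,r3:6,r4:2,r5:Add1
c3: issue MUL r5<-Mul2 | r0:3,r1:2,r2:Mul1,r3:6,r4:2,r5:Mul2
c4: issue SUB r1<-Add2 | r0:3,r1:Add2,r2:Mul1,r3:6,r4:2,r5:Mul2
c5: CDB Mul1=18; issue MUL r4<-Mul1 | r0:3,r1:Add2,r2:18,r3:6,r4:Mul1,r5:Mul2
c6: CDB Add2=4; issue ADD r2<-Add2 | r0:3,r1:4,r2:Add2,r3:6,r4:Mul1,r5:Mul2
c7: CDB Add1=21 | r0:3,r1:4,r2:Add2,r3:6,r4:Mul1,r5:Mul2
c8: CDB Add2=9 | r0:3,r1:4,r2:9,r3:6,r4:Mul1,r5:Mul2
c9: CDB Mul2=4 | r0:3,r1:4,r2:9,r3:6,r4:Mul1,r5:4
c10: - | r0:3,r1:4,r2:9,r3:6,r4:Mul1,r5:4
c11: - | r0:3,r1:4,r2:9,r3:6,r4:Mul1,r5:4
c12: - | r0:3,r1:4,r2:9,r3:6,r4:Mul1,r5:4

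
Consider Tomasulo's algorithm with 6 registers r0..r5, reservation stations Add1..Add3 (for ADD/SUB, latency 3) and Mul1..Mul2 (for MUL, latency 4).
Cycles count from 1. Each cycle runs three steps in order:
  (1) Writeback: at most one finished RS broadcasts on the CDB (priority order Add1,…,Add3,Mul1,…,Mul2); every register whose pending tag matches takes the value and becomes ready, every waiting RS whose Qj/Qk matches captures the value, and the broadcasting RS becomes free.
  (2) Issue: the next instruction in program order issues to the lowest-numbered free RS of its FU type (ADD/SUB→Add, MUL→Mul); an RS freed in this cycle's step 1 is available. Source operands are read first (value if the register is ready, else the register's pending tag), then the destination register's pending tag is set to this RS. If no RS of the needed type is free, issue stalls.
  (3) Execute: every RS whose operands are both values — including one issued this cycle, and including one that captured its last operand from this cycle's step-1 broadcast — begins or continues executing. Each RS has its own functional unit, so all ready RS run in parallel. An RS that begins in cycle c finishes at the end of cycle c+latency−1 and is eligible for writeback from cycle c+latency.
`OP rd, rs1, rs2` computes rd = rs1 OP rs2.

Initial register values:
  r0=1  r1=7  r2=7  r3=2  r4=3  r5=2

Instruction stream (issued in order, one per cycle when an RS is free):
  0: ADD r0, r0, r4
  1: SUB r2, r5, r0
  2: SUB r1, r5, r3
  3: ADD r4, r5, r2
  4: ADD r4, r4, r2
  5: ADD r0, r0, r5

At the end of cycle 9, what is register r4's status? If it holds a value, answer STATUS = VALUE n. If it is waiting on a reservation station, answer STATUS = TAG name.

c1: issue ADD r0<-Add1 | r0:Add1,r1:7,r2:7,r3:2,r4:3,r5:2
c2: issue SUB r2<-Add2 | r0:Add1,r1:7,r2:Add2,r3:2,r4:3,r5:2
c3: issue SUB r1<-Add3 | r0:Add1,r1:Add3,r2:Add2,r3:2,r4:3,r5:2
c4: CDB Add1=4; issue ADD r4<-Add1 | r0:4,r1:Add3,r2:Add2,r3:2,r4:Add1,r5:2
c5: stall | r0:4,r1:Add3,r2:Add2,r3:2,r4:Add1,r5:2
c6: CDB Add3=0; issue ADD r4<-Add3 | r0:4,r1:0,r2:Add2,r3:2,r4:Add3,r5:2
c7: CDB Add2=-2; issue ADD r0<-Add2 | r0:Add2,r1:0,r2:-2,r3:2,r4:Add3,r5:2
c8: - | r0:Add2,r1:0,r2:-2,r3:2,r4:Add3,r5:2
c9: - | r0:Add2,r1:0,r2:-2,r3:2,r4:Add3,r5:2

STATUS = TAG Add3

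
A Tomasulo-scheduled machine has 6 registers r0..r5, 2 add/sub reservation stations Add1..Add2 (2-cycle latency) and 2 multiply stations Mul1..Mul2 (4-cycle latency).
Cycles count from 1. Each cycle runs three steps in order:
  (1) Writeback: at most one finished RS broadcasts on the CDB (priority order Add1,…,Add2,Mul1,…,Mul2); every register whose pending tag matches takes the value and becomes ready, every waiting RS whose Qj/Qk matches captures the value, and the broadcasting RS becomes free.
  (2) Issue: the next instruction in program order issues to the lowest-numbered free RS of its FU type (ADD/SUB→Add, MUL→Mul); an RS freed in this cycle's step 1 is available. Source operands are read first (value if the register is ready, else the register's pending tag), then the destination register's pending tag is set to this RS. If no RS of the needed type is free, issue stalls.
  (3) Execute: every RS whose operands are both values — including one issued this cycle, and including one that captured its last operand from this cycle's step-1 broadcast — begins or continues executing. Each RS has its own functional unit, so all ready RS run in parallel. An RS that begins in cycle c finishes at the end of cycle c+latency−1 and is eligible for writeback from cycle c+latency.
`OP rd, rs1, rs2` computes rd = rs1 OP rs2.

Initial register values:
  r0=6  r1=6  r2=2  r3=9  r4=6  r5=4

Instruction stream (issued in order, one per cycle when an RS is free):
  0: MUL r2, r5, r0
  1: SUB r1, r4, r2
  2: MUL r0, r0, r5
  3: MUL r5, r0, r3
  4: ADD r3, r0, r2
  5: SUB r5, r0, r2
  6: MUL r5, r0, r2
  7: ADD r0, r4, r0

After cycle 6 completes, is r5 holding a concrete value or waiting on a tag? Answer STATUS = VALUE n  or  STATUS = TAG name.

  c1: issue MUL r2<-Mul1  regs: r0:6,r1:6,r2:Mul1,r3:9,r4:6,r5:4
  c2: issue SUB r1<-Add1  regs: r0:6,r1:Add1,r2:Mul1,r3:9,r4:6,r5:4
  c3: issue MUL r0<-Mul2  regs: r0:Mul2,r1:Add1,r2:Mul1,r3:9,r4:6,r5:4
  c4: stall  regs: r0:Mul2,r1:Add1,r2:Mul1,r3:9,r4:6,r5:4
  c5: CDB Mul1=24; issue MUL r5<-Mul1  regs: r0:Mul2,r1:Add1,r2:24,r3:9,r4:6,r5:Mul1
  c6: issue ADD r3<-Add2  regs: r0:Mul2,r1:Add1,r2:24,r3:Add2,r4:6,r5:Mul1

STATUS = TAG Mul1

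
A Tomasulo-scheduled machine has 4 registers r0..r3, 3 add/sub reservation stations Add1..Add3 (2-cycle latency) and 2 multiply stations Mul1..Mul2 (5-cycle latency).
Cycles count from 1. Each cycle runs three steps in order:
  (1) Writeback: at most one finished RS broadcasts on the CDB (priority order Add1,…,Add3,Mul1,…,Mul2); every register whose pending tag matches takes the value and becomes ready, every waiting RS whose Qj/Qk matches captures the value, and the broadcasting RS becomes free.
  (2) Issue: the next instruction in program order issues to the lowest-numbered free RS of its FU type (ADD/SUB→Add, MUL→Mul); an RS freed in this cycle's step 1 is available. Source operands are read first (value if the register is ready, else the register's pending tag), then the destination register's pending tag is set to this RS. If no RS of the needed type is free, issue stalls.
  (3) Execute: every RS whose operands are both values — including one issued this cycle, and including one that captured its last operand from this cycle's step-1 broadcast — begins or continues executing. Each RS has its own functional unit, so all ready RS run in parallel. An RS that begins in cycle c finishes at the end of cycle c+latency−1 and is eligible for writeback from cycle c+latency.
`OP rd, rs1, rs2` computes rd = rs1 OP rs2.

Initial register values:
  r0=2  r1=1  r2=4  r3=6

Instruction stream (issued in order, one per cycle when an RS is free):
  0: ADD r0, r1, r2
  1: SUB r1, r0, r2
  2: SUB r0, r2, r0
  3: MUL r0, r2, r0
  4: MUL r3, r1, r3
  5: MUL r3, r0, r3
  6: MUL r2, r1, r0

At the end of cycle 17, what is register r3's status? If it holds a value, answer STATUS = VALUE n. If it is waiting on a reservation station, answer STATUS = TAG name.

  c1: issue ADD r0<-Add1  regs: r0:Add1,r1:1,r2:4,r3:6
  c2: issue SUB r1<-Add2  regs: r0:Add1,r1:Add2,r2:4,r3:6
  c3: CDB Add1=5; issue SUB r0<-Add1  regs: r0:Add1,r1:Add2,r2:4,r3:6
  c4: issue MUL r0<-Mul1  regs: r0:Mul1,r1:Add2,r2:4,r3:6
  c5: CDB Add1=-1; issue MUL r3<-Mul2  regs: r0:Mul1,r1:Add2,r2:4,r3:Mul2
  c6: CDB Add2=1; stall  regs: r0:Mul1,r1:1,r2:4,r3:Mul2
  c7: stall  regs: r0:Mul1,r1:1,r2:4,r3:Mul2
  c8: stall  regs: r0:Mul1,r1:1,r2:4,r3:Mul2
  c9: stall  regs: r0:Mul1,r1:1,r2:4,r3:Mul2
  c10: CDB Mul1=-4; issue MUL r3<-Mul1  regs: r0:-4,r1:1,r2:4,r3:Mul1
  c11: CDB Mul2=6; issue MUL r2<-Mul2  regs: r0:-4,r1:1,r2:Mul2,r3:Mul1
  c12: -  regs: r0:-4,r1:1,r2:Mul2,r3:Mul1
  c13: -  regs: r0:-4,r1:1,r2:Mul2,r3:Mul1
  c14: -  regs: r0:-4,r1:1,r2:Mul2,r3:Mul1
  c15: -  regs: r0:-4,r1:1,r2:Mul2,r3:Mul1
  c16: CDB Mul1=-24  regs: r0:-4,r1:1,r2:Mul2,r3:-24
  c17: CDB Mul2=-4  regs: r0:-4,r1:1,r2:-4,r3:-24

STATUS = VALUE -24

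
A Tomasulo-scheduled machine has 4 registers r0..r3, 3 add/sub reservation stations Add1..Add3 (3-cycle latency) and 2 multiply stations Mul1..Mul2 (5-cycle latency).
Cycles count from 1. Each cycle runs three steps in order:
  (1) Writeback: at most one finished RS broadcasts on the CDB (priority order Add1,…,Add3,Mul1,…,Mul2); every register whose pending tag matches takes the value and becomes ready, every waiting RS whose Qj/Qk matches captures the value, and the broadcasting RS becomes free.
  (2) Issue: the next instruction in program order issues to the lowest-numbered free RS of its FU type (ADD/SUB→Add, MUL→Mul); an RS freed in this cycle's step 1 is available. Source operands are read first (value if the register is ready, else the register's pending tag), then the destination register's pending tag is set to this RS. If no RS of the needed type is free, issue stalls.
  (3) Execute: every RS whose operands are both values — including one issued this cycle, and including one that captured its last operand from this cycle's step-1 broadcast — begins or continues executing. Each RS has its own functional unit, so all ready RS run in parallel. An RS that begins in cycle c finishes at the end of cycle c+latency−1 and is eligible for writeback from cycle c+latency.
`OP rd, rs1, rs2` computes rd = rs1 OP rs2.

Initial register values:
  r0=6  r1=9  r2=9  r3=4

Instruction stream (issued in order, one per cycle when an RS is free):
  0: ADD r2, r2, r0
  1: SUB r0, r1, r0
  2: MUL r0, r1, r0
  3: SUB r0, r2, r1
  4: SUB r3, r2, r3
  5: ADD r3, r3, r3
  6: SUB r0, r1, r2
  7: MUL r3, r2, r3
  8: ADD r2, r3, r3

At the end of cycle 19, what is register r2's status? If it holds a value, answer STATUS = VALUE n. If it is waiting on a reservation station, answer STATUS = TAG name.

STATUS = VALUE 660

  c1: issue ADD r2<-Add1  regs: r0:6,r1:9,r2:Add1,r3:4
  c2: issue SUB r0<-Add2  regs: r0:Add2,r1:9,r2:Add1,r3:4
  c3: issue MUL r0<-Mul1  regs: r0:Mul1,r1:9,r2:Add1,r3:4
  c4: CDB Add1=15; issue SUB r0<-Add1  regs: r0:Add1,r1:9,r2:15,r3:4
  c5: CDB Add2=3; issue SUB r3<-Add2  regs: r0:Add1,r1:9,r2:15,r3:Add2
  c6: issue ADD r3<-Add3  regs: r0:Add1,r1:9,r2:15,r3:Add3
  c7: CDB Add1=6; issue SUB r0<-Add1  regs: r0:Add1,r1:9,r2:15,r3:Add3
  c8: CDB Add2=11; issue MUL r3<-Mul2  regs: r0:Add1,r1:9,r2:15,r3:Mul2
  c9: issue ADD r2<-Add2  regs: r0:Add1,r1:9,r2:Add2,r3:Mul2
  c10: CDB Add1=-6  regs: r0:-6,r1:9,r2:Add2,r3:Mul2
  c11: CDB Add3=22  regs: r0:-6,r1:9,r2:Add2,r3:Mul2
  c12: CDB Mul1=27  regs: r0:-6,r1:9,r2:Add2,r3:Mul2
  c13: -  regs: r0:-6,r1:9,r2:Add2,r3:Mul2
  c14: -  regs: r0:-6,r1:9,r2:Add2,r3:Mul2
  c15: -  regs: r0:-6,r1:9,r2:Add2,r3:Mul2
  c16: CDB Mul2=330  regs: r0:-6,r1:9,r2:Add2,r3:330
  c17: -  regs: r0:-6,r1:9,r2:Add2,r3:330
  c18: -  regs: r0:-6,r1:9,r2:Add2,r3:330
  c19: CDB Add2=660  regs: r0:-6,r1:9,r2:660,r3:330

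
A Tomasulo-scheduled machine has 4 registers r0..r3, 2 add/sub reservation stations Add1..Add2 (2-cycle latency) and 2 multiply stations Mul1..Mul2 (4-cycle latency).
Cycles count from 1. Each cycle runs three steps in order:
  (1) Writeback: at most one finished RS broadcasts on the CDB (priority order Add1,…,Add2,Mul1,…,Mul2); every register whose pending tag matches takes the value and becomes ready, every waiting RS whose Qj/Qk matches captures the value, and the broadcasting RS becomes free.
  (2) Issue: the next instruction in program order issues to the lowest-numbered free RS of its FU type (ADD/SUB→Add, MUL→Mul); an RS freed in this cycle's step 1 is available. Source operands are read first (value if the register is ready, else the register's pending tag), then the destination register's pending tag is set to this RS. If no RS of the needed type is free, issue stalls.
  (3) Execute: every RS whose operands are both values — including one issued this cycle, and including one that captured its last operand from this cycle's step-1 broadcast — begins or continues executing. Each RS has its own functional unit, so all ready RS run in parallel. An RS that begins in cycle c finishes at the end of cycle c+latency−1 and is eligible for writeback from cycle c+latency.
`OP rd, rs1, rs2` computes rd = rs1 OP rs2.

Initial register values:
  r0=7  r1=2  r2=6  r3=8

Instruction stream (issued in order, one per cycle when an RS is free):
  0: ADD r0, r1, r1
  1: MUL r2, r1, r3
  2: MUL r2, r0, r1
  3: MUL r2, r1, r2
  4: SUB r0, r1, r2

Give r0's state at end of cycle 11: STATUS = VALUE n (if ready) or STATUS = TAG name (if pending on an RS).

STATUS = TAG Add1

c1: issue ADD r0<-Add1 | r0:Add1,r1:2,r2:6,r3:8
c2: issue MUL r2<-Mul1 | r0:Add1,r1:2,r2:Mul1,r3:8
c3: CDB Add1=4; issue MUL r2<-Mul2 | r0:4,r1:2,r2:Mul2,r3:8
c4: stall | r0:4,r1:2,r2:Mul2,r3:8
c5: stall | r0:4,r1:2,r2:Mul2,r3:8
c6: CDB Mul1=16; issue MUL r2<-Mul1 | r0:4,r1:2,r2:Mul1,r3:8
c7: CDB Mul2=8; issue SUB r0<-Add1 | r0:Add1,r1:2,r2:Mul1,r3:8
c8: - | r0:Add1,r1:2,r2:Mul1,r3:8
c9: - | r0:Add1,r1:2,r2:Mul1,r3:8
c10: - | r0:Add1,r1:2,r2:Mul1,r3:8
c11: CDB Mul1=16 | r0:Add1,r1:2,r2:16,r3:8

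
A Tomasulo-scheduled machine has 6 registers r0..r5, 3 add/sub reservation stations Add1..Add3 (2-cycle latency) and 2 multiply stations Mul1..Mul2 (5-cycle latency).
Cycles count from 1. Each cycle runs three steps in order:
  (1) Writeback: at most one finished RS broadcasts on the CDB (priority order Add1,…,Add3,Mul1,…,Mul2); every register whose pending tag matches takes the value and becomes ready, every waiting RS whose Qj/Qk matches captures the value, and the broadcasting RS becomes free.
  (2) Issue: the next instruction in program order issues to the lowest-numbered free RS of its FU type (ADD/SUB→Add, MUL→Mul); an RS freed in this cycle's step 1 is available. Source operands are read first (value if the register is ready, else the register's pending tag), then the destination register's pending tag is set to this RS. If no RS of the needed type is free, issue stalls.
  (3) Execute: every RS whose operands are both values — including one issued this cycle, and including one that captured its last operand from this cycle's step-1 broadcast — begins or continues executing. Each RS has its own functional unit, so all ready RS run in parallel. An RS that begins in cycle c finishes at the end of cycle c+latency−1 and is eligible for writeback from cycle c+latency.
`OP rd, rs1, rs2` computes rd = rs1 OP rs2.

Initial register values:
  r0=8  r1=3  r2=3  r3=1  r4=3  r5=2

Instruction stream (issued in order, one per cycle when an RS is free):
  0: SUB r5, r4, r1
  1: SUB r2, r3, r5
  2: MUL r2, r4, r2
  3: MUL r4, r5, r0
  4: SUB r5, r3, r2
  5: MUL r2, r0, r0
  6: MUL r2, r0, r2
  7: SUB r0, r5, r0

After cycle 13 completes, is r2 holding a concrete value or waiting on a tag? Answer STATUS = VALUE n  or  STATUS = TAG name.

STATUS = TAG Mul1

cycle 1: issue SUB r5<-Add1 // r0:8,r1:3,r2:3,r3:1,r4:3,r5:Add1
cycle 2: issue SUB r2<-Add2 // r0:8,r1:3,r2:Add2,r3:1,r4:3,r5:Add1
cycle 3: CDB Add1=0; issue MUL r2<-Mul1 // r0:8,r1:3,r2:Mul1,r3:1,r4:3,r5:0
cycle 4: issue MUL r4<-Mul2 // r0:8,r1:3,r2:Mul1,r3:1,r4:Mul2,r5:0
cycle 5: CDB Add2=1; issue SUB r5<-Add1 // r0:8,r1:3,r2:Mul1,r3:1,r4:Mul2,r5:Add1
cycle 6: stall // r0:8,r1:3,r2:Mul1,r3:1,r4:Mul2,r5:Add1
cycle 7: stall // r0:8,r1:3,r2:Mul1,r3:1,r4:Mul2,r5:Add1
cycle 8: stall // r0:8,r1:3,r2:Mul1,r3:1,r4:Mul2,r5:Add1
cycle 9: CDB Mul2=0; issue MUL r2<-Mul2 // r0:8,r1:3,r2:Mul2,r3:1,r4:0,r5:Add1
cycle 10: CDB Mul1=3; issue MUL r2<-Mul1 // r0:8,r1:3,r2:Mul1,r3:1,r4:0,r5:Add1
cycle 11: issue SUB r0<-Add2 // r0:Add2,r1:3,r2:Mul1,r3:1,r4:0,r5:Add1
cycle 12: CDB Add1=-2 // r0:Add2,r1:3,r2:Mul1,r3:1,r4:0,r5:-2
cycle 13: - // r0:Add2,r1:3,r2:Mul1,r3:1,r4:0,r5:-2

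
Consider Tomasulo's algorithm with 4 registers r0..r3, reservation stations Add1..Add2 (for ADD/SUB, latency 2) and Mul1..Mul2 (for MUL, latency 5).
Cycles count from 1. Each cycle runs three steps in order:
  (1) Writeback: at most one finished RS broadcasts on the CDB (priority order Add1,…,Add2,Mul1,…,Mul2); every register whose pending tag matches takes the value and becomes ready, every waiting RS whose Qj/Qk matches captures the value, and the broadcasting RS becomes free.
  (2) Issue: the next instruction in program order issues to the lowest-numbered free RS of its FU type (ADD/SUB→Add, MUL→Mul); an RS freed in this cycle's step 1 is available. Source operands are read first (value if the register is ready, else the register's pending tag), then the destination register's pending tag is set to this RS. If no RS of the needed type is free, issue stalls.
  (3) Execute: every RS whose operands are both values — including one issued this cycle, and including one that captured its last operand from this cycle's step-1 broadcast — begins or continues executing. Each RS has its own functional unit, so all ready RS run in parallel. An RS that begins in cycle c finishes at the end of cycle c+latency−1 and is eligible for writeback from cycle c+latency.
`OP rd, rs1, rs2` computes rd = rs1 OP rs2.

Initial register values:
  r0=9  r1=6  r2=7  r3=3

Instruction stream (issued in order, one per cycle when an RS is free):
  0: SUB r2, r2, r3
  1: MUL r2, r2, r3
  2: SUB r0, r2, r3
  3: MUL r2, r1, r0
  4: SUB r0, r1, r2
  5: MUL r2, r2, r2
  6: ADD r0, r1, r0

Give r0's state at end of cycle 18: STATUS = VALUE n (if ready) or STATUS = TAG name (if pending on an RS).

c1: issue SUB r2<-Add1 | r0:9,r1:6,r2:Add1,r3:3
c2: issue MUL r2<-Mul1 | r0:9,r1:6,r2:Mul1,r3:3
c3: CDB Add1=4; issue SUB r0<-Add1 | r0:Add1,r1:6,r2:Mul1,r3:3
c4: issue MUL r2<-Mul2 | r0:Add1,r1:6,r2:Mul2,r3:3
c5: issue SUB r0<-Add2 | r0:Add2,r1:6,r2:Mul2,r3:3
c6: stall | r0:Add2,r1:6,r2:Mul2,r3:3
c7: stall | r0:Add2,r1:6,r2:Mul2,r3:3
c8: CDB Mul1=12; issue MUL r2<-Mul1 | r0:Add2,r1:6,r2:Mul1,r3:3
c9: stall | r0:Add2,r1:6,r2:Mul1,r3:3
c10: CDB Add1=9; issue ADD r0<-Add1 | r0:Add1,r1:6,r2:Mul1,r3:3
c11: - | r0:Add1,r1:6,r2:Mul1,r3:3
c12: - | r0:Add1,r1:6,r2:Mul1,r3:3
c13: - | r0:Add1,r1:6,r2:Mul1,r3:3
c14: - | r0:Add1,r1:6,r2:Mul1,r3:3
c15: CDB Mul2=54 | r0:Add1,r1:6,r2:Mul1,r3:3
c16: - | r0:Add1,r1:6,r2:Mul1,r3:3
c17: CDB Add2=-48 | r0:Add1,r1:6,r2:Mul1,r3:3
c18: - | r0:Add1,r1:6,r2:Mul1,r3:3

STATUS = TAG Add1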